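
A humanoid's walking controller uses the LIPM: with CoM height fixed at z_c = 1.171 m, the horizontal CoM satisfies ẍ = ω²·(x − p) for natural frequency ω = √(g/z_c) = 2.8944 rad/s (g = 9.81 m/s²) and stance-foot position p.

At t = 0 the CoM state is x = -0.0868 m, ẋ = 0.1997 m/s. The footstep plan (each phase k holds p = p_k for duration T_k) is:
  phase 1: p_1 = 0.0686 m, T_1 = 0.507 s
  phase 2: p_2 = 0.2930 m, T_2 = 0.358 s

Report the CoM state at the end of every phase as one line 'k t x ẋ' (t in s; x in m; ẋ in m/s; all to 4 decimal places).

1 0.5070 -0.1447 -0.4676
2 0.8650 -0.6005 -2.3025

phase 1: p=0.0686, T=0.507, ωT=1.467461, cosh=2.284358, sinh=2.053848; start (x,ẋ)=(-0.086800, 0.199700) → end (x,ẋ)=(-0.144683, -0.467613)
phase 2: p=0.2930, T=0.358, ωT=1.036195, cosh=1.586637, sinh=1.231835; start (x,ẋ)=(-0.144683, -0.467613) → end (x,ẋ)=(-0.600458, -2.302460)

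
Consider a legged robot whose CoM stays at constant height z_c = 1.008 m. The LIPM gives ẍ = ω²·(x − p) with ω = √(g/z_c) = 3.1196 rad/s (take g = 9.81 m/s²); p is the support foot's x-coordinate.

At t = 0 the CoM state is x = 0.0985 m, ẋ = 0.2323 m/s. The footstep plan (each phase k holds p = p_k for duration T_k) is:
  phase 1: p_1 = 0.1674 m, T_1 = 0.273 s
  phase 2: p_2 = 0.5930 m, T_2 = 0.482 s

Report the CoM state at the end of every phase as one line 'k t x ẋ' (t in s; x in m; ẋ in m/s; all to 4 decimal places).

phase 1: p=0.1674, T=0.273, ωT=0.851651, cosh=1.385111, sinh=0.958401; start (x,ẋ)=(0.098500, 0.232300) → end (x,ẋ)=(0.143333, 0.115762)
phase 2: p=0.5930, T=0.482, ωT=1.503647, cosh=2.360191, sinh=2.137873; start (x,ẋ)=(0.143333, 0.115762) → end (x,ẋ)=(-0.388968, -2.725749)

1 0.2730 0.1433 0.1158
2 0.7550 -0.3890 -2.7257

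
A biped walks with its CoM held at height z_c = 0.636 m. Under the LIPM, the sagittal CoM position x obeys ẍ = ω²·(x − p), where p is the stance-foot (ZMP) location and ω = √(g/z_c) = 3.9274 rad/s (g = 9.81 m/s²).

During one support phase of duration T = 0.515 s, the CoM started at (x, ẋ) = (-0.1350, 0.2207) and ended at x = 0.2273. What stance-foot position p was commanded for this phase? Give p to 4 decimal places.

ωT = 3.9274·0.515 = 2.022611; cosh(ωT) = 3.845171, sinh(ωT) = 3.712862
x(T) = p + (x₀−p)·cosh(ωT) + (ẋ₀/ω)·sinh(ωT) ⇒ p·(1 − cosh) = x(T) − x₀·cosh − (ẋ₀/ω)·sinh
numerator   = 0.2273 − (-0.1350)·3.845171 − (0.2207/3.9274)·3.712862 = 0.537754
denominator = 1 − 3.845171 = -2.845171
p = 0.537754 / -2.845171 = -0.1890

p = -0.1890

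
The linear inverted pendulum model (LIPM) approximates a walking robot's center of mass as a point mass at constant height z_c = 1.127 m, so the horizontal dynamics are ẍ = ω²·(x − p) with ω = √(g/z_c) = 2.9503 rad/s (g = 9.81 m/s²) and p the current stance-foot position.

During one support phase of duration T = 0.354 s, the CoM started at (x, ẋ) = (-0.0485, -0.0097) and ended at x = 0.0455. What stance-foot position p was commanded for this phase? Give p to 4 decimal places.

ωT = 2.9503·0.354 = 1.044406; cosh(ωT) = 1.596806, sinh(ωT) = 1.244905
x(T) = p + (x₀−p)·cosh(ωT) + (ẋ₀/ω)·sinh(ωT) ⇒ p·(1 − cosh) = x(T) − x₀·cosh − (ẋ₀/ω)·sinh
numerator   = 0.0455 − (-0.0485)·1.596806 − (-0.0097/2.9503)·1.244905 = 0.127038
denominator = 1 − 1.596806 = -0.596806
p = 0.127038 / -0.596806 = -0.2129

p = -0.2129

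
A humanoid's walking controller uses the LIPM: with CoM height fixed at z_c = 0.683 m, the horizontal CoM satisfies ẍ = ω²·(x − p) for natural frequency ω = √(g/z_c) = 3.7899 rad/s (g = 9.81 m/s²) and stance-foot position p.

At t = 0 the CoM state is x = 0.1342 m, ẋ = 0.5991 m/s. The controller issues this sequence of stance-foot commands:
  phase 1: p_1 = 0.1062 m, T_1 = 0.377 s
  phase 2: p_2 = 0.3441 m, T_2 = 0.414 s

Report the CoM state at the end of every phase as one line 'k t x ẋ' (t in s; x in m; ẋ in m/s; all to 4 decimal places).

1 0.3770 0.4789 1.5307
2 0.7910 1.6095 5.0083

phase 1: p=0.1062, T=0.377, ωT=1.428792, cosh=2.206627, sinh=1.967029; start (x,ẋ)=(0.134200, 0.599100) → end (x,ẋ)=(0.478930, 1.530726)
phase 2: p=0.3441, T=0.414, ωT=1.569019, cosh=2.505091, sinh=2.296842; start (x,ẋ)=(0.478930, 1.530726) → end (x,ẋ)=(1.609546, 5.008273)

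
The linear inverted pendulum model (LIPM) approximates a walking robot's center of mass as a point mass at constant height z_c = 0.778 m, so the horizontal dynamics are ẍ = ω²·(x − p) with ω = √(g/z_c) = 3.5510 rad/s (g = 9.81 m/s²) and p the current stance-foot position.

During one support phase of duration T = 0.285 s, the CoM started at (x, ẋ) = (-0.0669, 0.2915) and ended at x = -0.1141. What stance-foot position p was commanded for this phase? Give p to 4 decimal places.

ωT = 3.5510·0.285 = 1.012035; cosh(ωT) = 1.557336, sinh(ωT) = 1.193858
x(T) = p + (x₀−p)·cosh(ωT) + (ẋ₀/ω)·sinh(ωT) ⇒ p·(1 − cosh) = x(T) − x₀·cosh − (ẋ₀/ω)·sinh
numerator   = -0.1141 − (-0.0669)·1.557336 − (0.2915/3.5510)·1.193858 = -0.107917
denominator = 1 − 1.557336 = -0.557336
p = -0.107917 / -0.557336 = 0.1936

p = 0.1936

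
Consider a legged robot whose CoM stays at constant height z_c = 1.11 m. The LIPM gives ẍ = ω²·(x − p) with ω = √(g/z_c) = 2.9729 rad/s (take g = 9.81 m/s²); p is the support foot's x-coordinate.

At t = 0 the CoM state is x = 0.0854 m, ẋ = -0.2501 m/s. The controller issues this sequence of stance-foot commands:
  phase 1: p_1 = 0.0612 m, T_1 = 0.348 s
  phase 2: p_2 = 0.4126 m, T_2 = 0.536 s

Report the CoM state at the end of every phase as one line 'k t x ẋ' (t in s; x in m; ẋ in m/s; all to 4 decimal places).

1 0.3480 -0.0039 -0.3079
2 0.8840 -0.8987 -3.7092

phase 1: p=0.0612, T=0.348, ωT=1.034569, cosh=1.584637, sinh=1.229257; start (x,ẋ)=(0.085400, -0.250100) → end (x,ẋ)=(-0.003865, -0.307880)
phase 2: p=0.4126, T=0.536, ωT=1.593474, cosh=2.562017, sinh=2.358799; start (x,ẋ)=(-0.003865, -0.307880) → end (x,ẋ)=(-0.898673, -3.709243)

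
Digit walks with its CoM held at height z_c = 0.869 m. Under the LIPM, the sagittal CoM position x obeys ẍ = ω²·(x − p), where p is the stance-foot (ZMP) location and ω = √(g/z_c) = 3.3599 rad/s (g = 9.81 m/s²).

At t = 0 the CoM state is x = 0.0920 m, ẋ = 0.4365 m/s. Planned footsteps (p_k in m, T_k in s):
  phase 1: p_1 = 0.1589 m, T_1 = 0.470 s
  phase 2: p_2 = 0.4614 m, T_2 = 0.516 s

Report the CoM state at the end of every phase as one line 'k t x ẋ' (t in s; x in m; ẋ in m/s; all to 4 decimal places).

1 0.4700 0.2915 0.5817
2 0.9860 0.4401 0.1320

phase 1: p=0.1589, T=0.470, ωT=1.579153, cosh=2.528498, sinh=2.322348; start (x,ẋ)=(0.092000, 0.436500) → end (x,ẋ)=(0.291450, 0.581678)
phase 2: p=0.4614, T=0.516, ωT=1.733708, cosh=2.919119, sinh=2.742491; start (x,ẋ)=(0.291450, 0.581678) → end (x,ẋ)=(0.440087, 0.131987)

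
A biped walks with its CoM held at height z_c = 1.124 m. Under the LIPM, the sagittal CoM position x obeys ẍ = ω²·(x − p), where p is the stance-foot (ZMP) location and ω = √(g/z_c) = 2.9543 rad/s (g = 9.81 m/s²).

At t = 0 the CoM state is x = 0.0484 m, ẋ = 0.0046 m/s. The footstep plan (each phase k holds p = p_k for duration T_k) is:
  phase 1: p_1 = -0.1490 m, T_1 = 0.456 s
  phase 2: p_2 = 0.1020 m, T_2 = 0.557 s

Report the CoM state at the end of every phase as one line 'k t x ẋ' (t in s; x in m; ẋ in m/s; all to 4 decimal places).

1 0.4560 0.2591 1.0552
2 1.0130 1.4157 3.9951

phase 1: p=-0.1490, T=0.456, ωT=1.347161, cosh=2.053233, sinh=1.793256; start (x,ẋ)=(0.048400, 0.004600) → end (x,ẋ)=(0.259100, 1.055234)
phase 2: p=0.1020, T=0.557, ωT=1.645545, cosh=2.688371, sinh=2.495464; start (x,ẋ)=(0.259100, 1.055234) → end (x,ẋ)=(1.415688, 3.995059)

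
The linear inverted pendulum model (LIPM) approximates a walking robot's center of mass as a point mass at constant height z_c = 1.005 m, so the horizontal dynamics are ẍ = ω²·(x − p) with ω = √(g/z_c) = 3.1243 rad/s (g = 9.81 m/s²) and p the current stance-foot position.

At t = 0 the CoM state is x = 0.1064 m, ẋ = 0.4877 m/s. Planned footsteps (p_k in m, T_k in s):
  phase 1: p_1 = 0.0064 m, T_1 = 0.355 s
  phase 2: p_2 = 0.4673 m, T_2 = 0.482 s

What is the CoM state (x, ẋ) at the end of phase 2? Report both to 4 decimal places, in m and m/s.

x = 1.1253, ẋ = 2.3882

phase 1: p=0.0064, T=0.355, ωT=1.109126, cosh=1.680778, sinh=1.350931; start (x,ẋ)=(0.106400, 0.487700) → end (x,ẋ)=(0.385357, 1.241787)
phase 2: p=0.4673, T=0.482, ωT=1.505913, cosh=2.365040, sinh=2.143226; start (x,ẋ)=(0.385357, 1.241787) → end (x,ẋ)=(1.125349, 2.388177)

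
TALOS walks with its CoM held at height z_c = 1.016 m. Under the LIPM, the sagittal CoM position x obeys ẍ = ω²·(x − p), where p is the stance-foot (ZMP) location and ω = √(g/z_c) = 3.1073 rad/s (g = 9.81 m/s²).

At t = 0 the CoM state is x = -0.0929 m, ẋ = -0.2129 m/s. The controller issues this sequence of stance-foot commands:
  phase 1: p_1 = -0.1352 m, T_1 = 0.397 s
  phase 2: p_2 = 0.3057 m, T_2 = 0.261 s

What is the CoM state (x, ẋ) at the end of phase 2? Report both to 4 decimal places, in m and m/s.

phase 1: p=-0.1352, T=0.397, ωT=1.233598, cosh=1.862402, sinh=1.571159; start (x,ẋ)=(-0.092900, -0.212900) → end (x,ẋ)=(-0.164070, -0.189994)
phase 2: p=0.3057, T=0.261, ωT=0.811005, cosh=1.347290, sinh=0.902879; start (x,ẋ)=(-0.164070, -0.189994) → end (x,ẋ)=(-0.382423, -1.573924)

x = -0.3824, ẋ = -1.5739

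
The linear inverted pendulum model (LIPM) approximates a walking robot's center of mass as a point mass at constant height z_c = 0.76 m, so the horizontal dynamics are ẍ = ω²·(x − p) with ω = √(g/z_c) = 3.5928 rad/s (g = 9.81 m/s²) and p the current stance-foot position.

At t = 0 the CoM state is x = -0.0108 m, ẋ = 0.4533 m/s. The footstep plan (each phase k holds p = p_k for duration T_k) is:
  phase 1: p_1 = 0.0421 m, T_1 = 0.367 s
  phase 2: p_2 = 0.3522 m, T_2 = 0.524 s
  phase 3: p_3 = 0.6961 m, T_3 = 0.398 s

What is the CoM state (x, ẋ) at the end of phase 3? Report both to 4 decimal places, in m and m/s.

phase 1: p=0.0421, T=0.367, ωT=1.318558, cosh=2.002773, sinh=1.735252; start (x,ẋ)=(-0.010800, 0.453300) → end (x,ẋ)=(0.155088, 0.578057)
phase 2: p=0.3522, T=0.524, ωT=1.882627, cosh=3.361467, sinh=3.209278; start (x,ẋ)=(0.155088, 0.578057) → end (x,ẋ)=(0.205966, -0.329636)
phase 3: p=0.6961, T=0.398, ωT=1.429934, cosh=2.208875, sinh=1.969550; start (x,ẋ)=(0.205966, -0.329636) → end (x,ẋ)=(-0.567249, -4.196411)

x = -0.5672, ẋ = -4.1964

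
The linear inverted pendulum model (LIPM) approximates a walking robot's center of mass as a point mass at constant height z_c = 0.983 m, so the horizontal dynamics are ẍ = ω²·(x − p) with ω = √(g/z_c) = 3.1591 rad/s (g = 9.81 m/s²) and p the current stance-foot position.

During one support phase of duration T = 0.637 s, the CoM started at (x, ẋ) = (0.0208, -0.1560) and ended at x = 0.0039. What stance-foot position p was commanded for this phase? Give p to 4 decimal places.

p = -0.0378

ωT = 3.1591·0.637 = 2.012347; cosh(ωT) = 3.807263, sinh(ωT) = 3.673589
x(T) = p + (x₀−p)·cosh(ωT) + (ẋ₀/ω)·sinh(ωT) ⇒ p·(1 − cosh) = x(T) − x₀·cosh − (ẋ₀/ω)·sinh
numerator   = 0.0039 − (0.0208)·3.807263 − (-0.1560/3.1591)·3.673589 = 0.106115
denominator = 1 − 3.807263 = -2.807263
p = 0.106115 / -2.807263 = -0.0378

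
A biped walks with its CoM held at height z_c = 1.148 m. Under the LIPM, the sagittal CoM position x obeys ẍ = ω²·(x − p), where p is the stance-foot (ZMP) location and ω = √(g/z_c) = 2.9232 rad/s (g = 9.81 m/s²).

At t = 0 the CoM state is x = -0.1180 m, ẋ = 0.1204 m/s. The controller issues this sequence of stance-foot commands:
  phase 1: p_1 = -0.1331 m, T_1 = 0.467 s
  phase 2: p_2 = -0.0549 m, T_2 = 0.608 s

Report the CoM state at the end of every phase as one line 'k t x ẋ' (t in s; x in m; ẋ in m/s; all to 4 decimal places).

phase 1: p=-0.1331, T=0.467, ωT=1.365134, cosh=2.085798, sinh=1.830452; start (x,ẋ)=(-0.118000, 0.120400) → end (x,ẋ)=(-0.026212, 0.331927)
phase 2: p=-0.0549, T=0.608, ωT=1.777306, cosh=3.041497, sinh=2.872404; start (x,ẋ)=(-0.026212, 0.331927) → end (x,ẋ)=(0.358512, 1.250434)

1 0.4670 -0.0262 0.3319
2 1.0750 0.3585 1.2504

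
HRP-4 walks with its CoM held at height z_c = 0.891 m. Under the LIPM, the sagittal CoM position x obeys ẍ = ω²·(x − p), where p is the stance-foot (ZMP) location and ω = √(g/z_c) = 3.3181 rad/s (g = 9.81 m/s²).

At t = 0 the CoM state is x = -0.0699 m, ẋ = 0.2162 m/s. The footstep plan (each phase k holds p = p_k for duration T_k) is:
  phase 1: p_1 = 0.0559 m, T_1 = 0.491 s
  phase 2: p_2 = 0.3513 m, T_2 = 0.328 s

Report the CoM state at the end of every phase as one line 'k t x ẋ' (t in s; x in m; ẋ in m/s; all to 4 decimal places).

1 0.4910 -0.1175 -0.4510
2 0.8190 -0.6025 -2.7927

phase 1: p=0.0559, T=0.491, ωT=1.629187, cosh=2.647908, sinh=2.451819; start (x,ẋ)=(-0.069900, 0.216200) → end (x,ẋ)=(-0.117452, -0.450953)
phase 2: p=0.3513, T=0.328, ωT=1.088337, cosh=1.653054, sinh=1.316278; start (x,ẋ)=(-0.117452, -0.450953) → end (x,ẋ)=(-0.602463, -2.792742)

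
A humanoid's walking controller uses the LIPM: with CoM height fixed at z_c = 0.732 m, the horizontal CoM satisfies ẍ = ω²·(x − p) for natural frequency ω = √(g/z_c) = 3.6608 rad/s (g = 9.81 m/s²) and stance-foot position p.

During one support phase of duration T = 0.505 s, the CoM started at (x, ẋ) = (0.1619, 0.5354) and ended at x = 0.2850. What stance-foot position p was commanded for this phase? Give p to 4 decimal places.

ωT = 3.6608·0.505 = 1.848704; cosh(ωT) = 3.254512, sinh(ωT) = 3.097071
x(T) = p + (x₀−p)·cosh(ωT) + (ẋ₀/ω)·sinh(ωT) ⇒ p·(1 − cosh) = x(T) − x₀·cosh − (ẋ₀/ω)·sinh
numerator   = 0.2850 − (0.1619)·3.254512 − (0.5354/3.6608)·3.097071 = -0.694859
denominator = 1 − 3.254512 = -2.254512
p = -0.694859 / -2.254512 = 0.3082

p = 0.3082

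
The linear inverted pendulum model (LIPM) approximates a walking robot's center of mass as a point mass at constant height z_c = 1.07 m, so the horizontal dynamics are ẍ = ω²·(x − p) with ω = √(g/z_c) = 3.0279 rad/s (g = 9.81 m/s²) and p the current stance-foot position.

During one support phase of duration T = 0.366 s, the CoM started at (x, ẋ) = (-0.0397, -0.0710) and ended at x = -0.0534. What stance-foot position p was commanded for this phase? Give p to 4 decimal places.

p = -0.0661

ωT = 3.0279·0.366 = 1.108211; cosh(ωT) = 1.679542, sinh(ωT) = 1.349394
x(T) = p + (x₀−p)·cosh(ωT) + (ẋ₀/ω)·sinh(ωT) ⇒ p·(1 − cosh) = x(T) − x₀·cosh − (ẋ₀/ω)·sinh
numerator   = -0.0534 − (-0.0397)·1.679542 − (-0.0710/3.0279)·1.349394 = 0.044919
denominator = 1 − 1.679542 = -0.679542
p = 0.044919 / -0.679542 = -0.0661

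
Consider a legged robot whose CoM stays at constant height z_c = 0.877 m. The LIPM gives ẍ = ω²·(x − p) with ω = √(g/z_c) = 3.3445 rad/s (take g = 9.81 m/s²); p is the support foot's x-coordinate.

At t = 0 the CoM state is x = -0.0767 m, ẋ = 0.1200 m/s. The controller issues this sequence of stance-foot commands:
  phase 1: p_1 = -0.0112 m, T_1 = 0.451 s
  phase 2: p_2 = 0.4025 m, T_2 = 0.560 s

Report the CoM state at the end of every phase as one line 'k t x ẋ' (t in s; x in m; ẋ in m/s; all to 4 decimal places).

1 0.4510 -0.0893 -0.1863
2 1.0110 -1.4126 -5.8464

phase 1: p=-0.0112, T=0.451, ωT=1.508370, cosh=2.370313, sinh=2.149043; start (x,ẋ)=(-0.076700, 0.120000) → end (x,ẋ)=(-0.089348, -0.186342)
phase 2: p=0.4025, T=0.560, ωT=1.872920, cosh=3.330472, sinh=3.176798; start (x,ẋ)=(-0.089348, -0.186342) → end (x,ẋ)=(-1.412585, -5.846396)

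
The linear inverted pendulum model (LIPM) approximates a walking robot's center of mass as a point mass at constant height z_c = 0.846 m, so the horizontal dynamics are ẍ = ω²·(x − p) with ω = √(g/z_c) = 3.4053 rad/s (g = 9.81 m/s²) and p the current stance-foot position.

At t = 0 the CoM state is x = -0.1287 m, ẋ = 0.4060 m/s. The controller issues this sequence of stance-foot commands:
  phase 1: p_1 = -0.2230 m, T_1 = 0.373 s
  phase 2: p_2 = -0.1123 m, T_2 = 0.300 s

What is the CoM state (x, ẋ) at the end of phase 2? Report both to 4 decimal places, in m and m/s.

x = 0.7689, ẋ = 3.1451

phase 1: p=-0.2230, T=0.373, ωT=1.270177, cosh=1.921132, sinh=1.640350; start (x,ẋ)=(-0.128700, 0.406000) → end (x,ẋ)=(0.153735, 1.306729)
phase 2: p=-0.1123, T=0.300, ωT=1.021590, cosh=1.568815, sinh=1.208793; start (x,ẋ)=(0.153735, 1.306729) → end (x,ẋ)=(0.768914, 3.145096)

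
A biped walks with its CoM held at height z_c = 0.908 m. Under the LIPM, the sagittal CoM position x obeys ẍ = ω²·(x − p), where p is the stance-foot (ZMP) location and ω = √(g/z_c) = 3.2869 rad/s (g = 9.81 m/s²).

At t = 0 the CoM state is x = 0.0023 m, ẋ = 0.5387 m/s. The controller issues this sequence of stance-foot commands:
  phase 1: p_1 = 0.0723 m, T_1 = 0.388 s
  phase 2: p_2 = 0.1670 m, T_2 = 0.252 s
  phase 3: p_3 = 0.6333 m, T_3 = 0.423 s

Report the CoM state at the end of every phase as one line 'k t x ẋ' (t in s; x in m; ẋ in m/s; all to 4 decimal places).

phase 1: p=0.0723, T=0.388, ωT=1.275317, cosh=1.929590, sinh=1.650247; start (x,ẋ)=(0.002300, 0.538700) → end (x,ẋ)=(0.207693, 0.659776)
phase 2: p=0.1670, T=0.252, ωT=0.828299, cosh=1.363106, sinh=0.926314; start (x,ẋ)=(0.207693, 0.659776) → end (x,ẋ)=(0.408407, 1.023242)
phase 3: p=0.6333, T=0.423, ωT=1.390359, cosh=2.132638, sinh=1.883652; start (x,ẋ)=(0.408407, 1.023242) → end (x,ẋ)=(0.740082, 0.789806)

1 0.3880 0.2077 0.6598
2 0.6400 0.4084 1.0232
3 1.0630 0.7401 0.7898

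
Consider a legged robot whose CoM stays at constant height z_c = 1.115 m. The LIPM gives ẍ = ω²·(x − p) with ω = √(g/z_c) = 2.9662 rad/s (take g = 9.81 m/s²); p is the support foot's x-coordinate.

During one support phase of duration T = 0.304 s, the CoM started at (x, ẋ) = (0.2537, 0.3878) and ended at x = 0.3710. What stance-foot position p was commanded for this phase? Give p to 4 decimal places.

ωT = 2.9662·0.304 = 0.901725; cosh(ωT) = 1.434859, sinh(ωT) = 1.028990
x(T) = p + (x₀−p)·cosh(ωT) + (ẋ₀/ω)·sinh(ωT) ⇒ p·(1 − cosh) = x(T) − x₀·cosh − (ẋ₀/ω)·sinh
numerator   = 0.3710 − (0.2537)·1.434859 − (0.3878/2.9662)·1.028990 = -0.127554
denominator = 1 − 1.434859 = -0.434859
p = -0.127554 / -0.434859 = 0.2933

p = 0.2933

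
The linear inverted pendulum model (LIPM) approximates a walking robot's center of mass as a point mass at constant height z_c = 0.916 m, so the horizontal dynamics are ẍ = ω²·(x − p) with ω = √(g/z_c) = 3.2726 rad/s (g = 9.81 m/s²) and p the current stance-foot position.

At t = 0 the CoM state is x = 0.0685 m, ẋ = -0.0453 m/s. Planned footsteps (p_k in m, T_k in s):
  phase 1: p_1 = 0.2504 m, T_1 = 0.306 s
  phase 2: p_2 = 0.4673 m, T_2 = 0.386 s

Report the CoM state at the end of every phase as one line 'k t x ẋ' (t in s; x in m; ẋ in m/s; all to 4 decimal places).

phase 1: p=0.2504, T=0.306, ωT=1.001416, cosh=1.544746, sinh=1.177387; start (x,ẋ)=(0.068500, -0.045300) → end (x,ẋ)=(-0.046887, -0.770859)
phase 2: p=0.4673, T=0.386, ωT=1.263224, cosh=1.909773, sinh=1.627032; start (x,ẋ)=(-0.046887, -0.770859) → end (x,ẋ)=(-0.897926, -4.210017)

1 0.3060 -0.0469 -0.7709
2 0.6920 -0.8979 -4.2100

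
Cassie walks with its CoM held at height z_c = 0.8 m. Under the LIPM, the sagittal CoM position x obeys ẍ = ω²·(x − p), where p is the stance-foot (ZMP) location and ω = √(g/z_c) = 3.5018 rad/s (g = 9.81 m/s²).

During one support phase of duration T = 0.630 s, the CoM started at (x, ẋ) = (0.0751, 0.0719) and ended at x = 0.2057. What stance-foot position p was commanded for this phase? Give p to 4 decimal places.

p = 0.0644

ωT = 3.5018·0.630 = 2.206134; cosh(ωT) = 4.595334, sinh(ωT) = 4.485209
x(T) = p + (x₀−p)·cosh(ωT) + (ẋ₀/ω)·sinh(ωT) ⇒ p·(1 − cosh) = x(T) − x₀·cosh − (ẋ₀/ω)·sinh
numerator   = 0.2057 − (0.0751)·4.595334 − (0.0719/3.5018)·4.485209 = -0.231501
denominator = 1 − 4.595334 = -3.595334
p = -0.231501 / -3.595334 = 0.0644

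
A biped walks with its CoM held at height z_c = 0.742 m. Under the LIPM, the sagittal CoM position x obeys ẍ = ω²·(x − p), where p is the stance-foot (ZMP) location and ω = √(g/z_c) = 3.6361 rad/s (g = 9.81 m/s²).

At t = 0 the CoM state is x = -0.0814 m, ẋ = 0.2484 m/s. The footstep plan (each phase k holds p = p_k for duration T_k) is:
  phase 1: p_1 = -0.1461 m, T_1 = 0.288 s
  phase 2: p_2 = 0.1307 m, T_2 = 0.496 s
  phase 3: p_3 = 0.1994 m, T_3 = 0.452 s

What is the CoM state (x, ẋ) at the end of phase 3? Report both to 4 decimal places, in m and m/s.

phase 1: p=-0.1461, T=0.288, ωT=1.047197, cosh=1.600286, sinh=1.249366; start (x,ẋ)=(-0.081400, 0.248400) → end (x,ẋ)=(0.042789, 0.691431)
phase 2: p=0.1307, T=0.496, ωT=1.803506, cosh=3.117806, sinh=2.953086; start (x,ẋ)=(0.042789, 0.691431) → end (x,ẋ)=(0.418161, 1.211785)
phase 3: p=0.1994, T=0.452, ωT=1.643517, cosh=2.683316, sinh=2.490017; start (x,ẋ)=(0.418161, 1.211785) → end (x,ẋ)=(1.616241, 5.232255)

x = 1.6162, ẋ = 5.2323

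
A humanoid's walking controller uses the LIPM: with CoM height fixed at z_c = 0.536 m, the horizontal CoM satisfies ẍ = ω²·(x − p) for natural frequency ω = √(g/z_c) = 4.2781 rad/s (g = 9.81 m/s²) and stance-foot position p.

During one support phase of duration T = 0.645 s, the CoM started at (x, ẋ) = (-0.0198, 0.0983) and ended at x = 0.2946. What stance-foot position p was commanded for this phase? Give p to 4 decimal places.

p = -0.0391

ωT = 4.2781·0.645 = 2.759375; cosh(ωT) = 7.926647, sinh(ωT) = 7.863316
x(T) = p + (x₀−p)·cosh(ωT) + (ẋ₀/ω)·sinh(ωT) ⇒ p·(1 − cosh) = x(T) − x₀·cosh − (ẋ₀/ω)·sinh
numerator   = 0.2946 − (-0.0198)·7.926647 − (0.0983/4.2781)·7.863316 = 0.270868
denominator = 1 − 7.926647 = -6.926647
p = 0.270868 / -6.926647 = -0.0391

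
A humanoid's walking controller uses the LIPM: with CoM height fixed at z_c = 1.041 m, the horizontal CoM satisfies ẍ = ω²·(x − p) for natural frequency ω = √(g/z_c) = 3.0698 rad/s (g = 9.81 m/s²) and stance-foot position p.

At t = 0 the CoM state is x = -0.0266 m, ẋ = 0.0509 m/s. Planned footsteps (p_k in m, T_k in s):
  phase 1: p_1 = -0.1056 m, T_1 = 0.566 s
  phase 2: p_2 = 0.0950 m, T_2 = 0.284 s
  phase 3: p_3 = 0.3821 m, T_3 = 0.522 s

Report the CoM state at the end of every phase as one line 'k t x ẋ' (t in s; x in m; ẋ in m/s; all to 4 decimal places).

phase 1: p=-0.1056, T=0.566, ωT=1.737507, cosh=2.929558, sinh=2.753599; start (x,ẋ)=(-0.026600, 0.050900) → end (x,ẋ)=(0.171492, 0.816901)
phase 2: p=0.0950, T=0.284, ωT=0.871823, cosh=1.404728, sinh=0.986539; start (x,ẋ)=(0.171492, 0.816901) → end (x,ẋ)=(0.464978, 1.379179)
phase 3: p=0.3821, T=0.522, ωT=1.602436, cosh=2.583258, sinh=2.381853; start (x,ẋ)=(0.464978, 1.379179) → end (x,ẋ)=(1.666296, 4.168759)

1 0.5660 0.1715 0.8169
2 0.8500 0.4650 1.3792
3 1.3720 1.6663 4.1688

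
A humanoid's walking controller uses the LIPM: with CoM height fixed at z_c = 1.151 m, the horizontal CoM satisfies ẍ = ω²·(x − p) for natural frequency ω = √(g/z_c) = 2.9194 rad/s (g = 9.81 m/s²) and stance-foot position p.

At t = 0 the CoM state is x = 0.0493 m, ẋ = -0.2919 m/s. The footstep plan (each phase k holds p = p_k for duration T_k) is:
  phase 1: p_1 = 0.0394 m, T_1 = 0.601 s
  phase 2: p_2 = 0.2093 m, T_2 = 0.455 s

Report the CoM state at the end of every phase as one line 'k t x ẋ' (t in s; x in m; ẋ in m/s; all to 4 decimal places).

1 0.6010 -0.2115 -0.7879
2 1.0560 -1.1142 -3.7473

phase 1: p=0.0394, T=0.601, ωT=1.754559, cosh=2.976942, sinh=2.803958; start (x,ẋ)=(0.049300, -0.291900) → end (x,ẋ)=(-0.211486, -0.787929)
phase 2: p=0.2093, T=0.455, ωT=1.328327, cosh=2.019822, sinh=1.754901; start (x,ẋ)=(-0.211486, -0.787929) → end (x,ẋ)=(-1.114250, -3.747270)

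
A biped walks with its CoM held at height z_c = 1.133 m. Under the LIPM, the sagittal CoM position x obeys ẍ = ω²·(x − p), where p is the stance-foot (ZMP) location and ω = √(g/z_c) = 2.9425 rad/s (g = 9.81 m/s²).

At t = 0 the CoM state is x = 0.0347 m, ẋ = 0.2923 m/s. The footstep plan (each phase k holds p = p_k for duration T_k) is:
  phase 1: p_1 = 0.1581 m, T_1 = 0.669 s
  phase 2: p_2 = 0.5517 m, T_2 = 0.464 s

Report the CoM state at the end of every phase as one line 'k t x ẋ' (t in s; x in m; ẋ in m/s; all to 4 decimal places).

1 0.6690 0.0564 -0.2077
2 1.1330 -0.6108 -3.1016

phase 1: p=0.1581, T=0.669, ωT=1.968533, cosh=3.649911, sinh=3.510250; start (x,ẋ)=(0.034700, 0.292300) → end (x,ẋ)=(0.056400, -0.207718)
phase 2: p=0.5517, T=0.464, ωT=1.365320, cosh=2.086138, sinh=1.830839; start (x,ẋ)=(0.056400, -0.207718) → end (x,ẋ)=(-0.610808, -3.101632)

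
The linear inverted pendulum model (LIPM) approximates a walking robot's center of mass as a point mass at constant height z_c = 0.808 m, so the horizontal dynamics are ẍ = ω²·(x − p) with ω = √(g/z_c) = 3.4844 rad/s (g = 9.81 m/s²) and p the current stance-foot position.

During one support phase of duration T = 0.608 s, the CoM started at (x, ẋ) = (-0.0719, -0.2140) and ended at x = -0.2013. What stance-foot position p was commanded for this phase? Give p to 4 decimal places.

p = -0.1099

ωT = 3.4844·0.608 = 2.118515; cosh(ωT) = 4.219493, sinh(ωT) = 4.099283
x(T) = p + (x₀−p)·cosh(ωT) + (ẋ₀/ω)·sinh(ωT) ⇒ p·(1 − cosh) = x(T) − x₀·cosh − (ẋ₀/ω)·sinh
numerator   = -0.2013 − (-0.0719)·4.219493 − (-0.2140/3.4844)·4.099283 = 0.353846
denominator = 1 − 4.219493 = -3.219493
p = 0.353846 / -3.219493 = -0.1099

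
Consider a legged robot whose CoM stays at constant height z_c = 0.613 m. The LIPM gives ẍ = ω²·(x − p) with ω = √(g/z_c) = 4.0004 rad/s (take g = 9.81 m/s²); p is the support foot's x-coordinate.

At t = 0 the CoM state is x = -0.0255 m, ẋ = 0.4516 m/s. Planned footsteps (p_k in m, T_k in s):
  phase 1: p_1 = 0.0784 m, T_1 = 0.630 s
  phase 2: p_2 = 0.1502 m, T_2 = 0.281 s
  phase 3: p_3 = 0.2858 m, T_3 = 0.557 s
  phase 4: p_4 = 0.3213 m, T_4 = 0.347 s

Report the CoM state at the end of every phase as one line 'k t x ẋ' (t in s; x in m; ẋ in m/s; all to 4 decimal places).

1 0.6300 0.1256 0.2584
2 0.9110 0.1972 0.3039
3 1.4680 0.2181 -0.1998
4 1.8150 0.0079 -1.2007

phase 1: p=0.0784, T=0.630, ωT=2.520252, cosh=6.256084, sinh=6.175645; start (x,ẋ)=(-0.025500, 0.451600) → end (x,ẋ)=(0.125553, 0.258393)
phase 2: p=0.1502, T=0.281, ωT=1.124112, cosh=1.701212, sinh=1.376272; start (x,ẋ)=(0.125553, 0.258393) → end (x,ẋ)=(0.197167, 0.303886)
phase 3: p=0.2858, T=0.557, ωT=2.228223, cosh=4.695536, sinh=4.587817; start (x,ẋ)=(0.197167, 0.303886) → end (x,ẋ)=(0.218128, -0.199785)
phase 4: p=0.3213, T=0.347, ωT=1.388139, cosh=2.128462, sinh=1.878923; start (x,ẋ)=(0.218128, -0.199785) → end (x,ẋ)=(0.007867, -1.200718)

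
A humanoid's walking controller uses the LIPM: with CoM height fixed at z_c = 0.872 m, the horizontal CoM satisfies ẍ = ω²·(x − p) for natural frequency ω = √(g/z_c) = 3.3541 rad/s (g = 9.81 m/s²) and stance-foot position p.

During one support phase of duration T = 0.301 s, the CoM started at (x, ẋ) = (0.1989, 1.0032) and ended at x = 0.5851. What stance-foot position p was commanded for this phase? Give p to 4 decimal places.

ωT = 3.3541·0.301 = 1.009584; cosh(ωT) = 1.554415, sinh(ωT) = 1.190044
x(T) = p + (x₀−p)·cosh(ωT) + (ẋ₀/ω)·sinh(ωT) ⇒ p·(1 − cosh) = x(T) − x₀·cosh − (ẋ₀/ω)·sinh
numerator   = 0.5851 − (0.1989)·1.554415 − (1.0032/3.3541)·1.190044 = -0.080011
denominator = 1 − 1.554415 = -0.554415
p = -0.080011 / -0.554415 = 0.1443

p = 0.1443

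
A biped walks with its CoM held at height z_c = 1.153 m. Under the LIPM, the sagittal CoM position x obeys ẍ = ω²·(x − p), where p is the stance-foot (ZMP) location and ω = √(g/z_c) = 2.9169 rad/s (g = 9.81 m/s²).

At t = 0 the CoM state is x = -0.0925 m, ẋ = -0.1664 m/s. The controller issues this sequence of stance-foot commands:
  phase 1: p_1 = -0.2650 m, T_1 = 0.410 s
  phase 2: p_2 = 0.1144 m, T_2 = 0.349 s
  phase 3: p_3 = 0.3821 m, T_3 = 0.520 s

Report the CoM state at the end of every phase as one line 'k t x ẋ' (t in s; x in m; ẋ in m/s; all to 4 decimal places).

phase 1: p=-0.2650, T=0.410, ωT=1.195929, cosh=1.804526, sinh=1.502103; start (x,ẋ)=(-0.092500, -0.166400) → end (x,ẋ)=(-0.039410, 0.455533)
phase 2: p=0.1144, T=0.349, ωT=1.017998, cosh=1.564483, sinh=1.203166; start (x,ẋ)=(-0.039410, 0.455533) → end (x,ẋ)=(0.061666, 0.172877)
phase 3: p=0.3821, T=0.520, ωT=1.516788, cosh=2.388489, sinh=2.169074; start (x,ẋ)=(0.061666, 0.172877) → end (x,ẋ)=(-0.254698, -1.614462)

1 0.4100 -0.0394 0.4555
2 0.7590 0.0617 0.1729
3 1.2790 -0.2547 -1.6145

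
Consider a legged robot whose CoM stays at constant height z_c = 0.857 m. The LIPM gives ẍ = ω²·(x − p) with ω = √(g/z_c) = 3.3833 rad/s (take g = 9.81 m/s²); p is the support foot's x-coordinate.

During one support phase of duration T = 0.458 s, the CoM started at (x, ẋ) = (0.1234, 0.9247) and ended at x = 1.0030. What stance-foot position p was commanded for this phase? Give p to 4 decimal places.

p = -0.0580

ωT = 3.3833·0.458 = 1.549551; cosh(ωT) = 2.460850, sinh(ωT) = 2.248507
x(T) = p + (x₀−p)·cosh(ωT) + (ẋ₀/ω)·sinh(ωT) ⇒ p·(1 − cosh) = x(T) − x₀·cosh − (ẋ₀/ω)·sinh
numerator   = 1.0030 − (0.1234)·2.460850 − (0.9247/3.3833)·2.248507 = 0.084785
denominator = 1 − 2.460850 = -1.460850
p = 0.084785 / -1.460850 = -0.0580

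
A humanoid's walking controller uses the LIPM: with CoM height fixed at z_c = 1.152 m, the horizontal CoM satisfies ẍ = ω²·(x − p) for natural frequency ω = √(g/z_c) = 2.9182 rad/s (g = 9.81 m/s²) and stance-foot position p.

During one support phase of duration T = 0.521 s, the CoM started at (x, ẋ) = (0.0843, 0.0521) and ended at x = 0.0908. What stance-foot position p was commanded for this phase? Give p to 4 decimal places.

p = 0.1075

ωT = 2.9182·0.521 = 1.520382; cosh(ωT) = 2.396301, sinh(ωT) = 2.177672
x(T) = p + (x₀−p)·cosh(ωT) + (ẋ₀/ω)·sinh(ωT) ⇒ p·(1 − cosh) = x(T) − x₀·cosh − (ẋ₀/ω)·sinh
numerator   = 0.0908 − (0.0843)·2.396301 − (0.0521/2.9182)·2.177672 = -0.150087
denominator = 1 − 2.396301 = -1.396301
p = -0.150087 / -1.396301 = 0.1075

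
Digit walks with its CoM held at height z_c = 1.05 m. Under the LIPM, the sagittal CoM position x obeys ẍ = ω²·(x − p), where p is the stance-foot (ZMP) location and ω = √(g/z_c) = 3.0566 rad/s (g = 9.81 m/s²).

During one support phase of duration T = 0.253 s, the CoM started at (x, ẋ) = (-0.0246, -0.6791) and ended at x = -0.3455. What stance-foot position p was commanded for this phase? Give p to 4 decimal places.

p = 0.3937

ωT = 3.0566·0.253 = 0.773320; cosh(ωT) = 1.314213, sinh(ωT) = 0.852735
x(T) = p + (x₀−p)·cosh(ωT) + (ẋ₀/ω)·sinh(ωT) ⇒ p·(1 − cosh) = x(T) − x₀·cosh − (ẋ₀/ω)·sinh
numerator   = -0.3455 − (-0.0246)·1.314213 − (-0.6791/3.0566)·0.852735 = -0.123714
denominator = 1 − 1.314213 = -0.314213
p = -0.123714 / -0.314213 = 0.3937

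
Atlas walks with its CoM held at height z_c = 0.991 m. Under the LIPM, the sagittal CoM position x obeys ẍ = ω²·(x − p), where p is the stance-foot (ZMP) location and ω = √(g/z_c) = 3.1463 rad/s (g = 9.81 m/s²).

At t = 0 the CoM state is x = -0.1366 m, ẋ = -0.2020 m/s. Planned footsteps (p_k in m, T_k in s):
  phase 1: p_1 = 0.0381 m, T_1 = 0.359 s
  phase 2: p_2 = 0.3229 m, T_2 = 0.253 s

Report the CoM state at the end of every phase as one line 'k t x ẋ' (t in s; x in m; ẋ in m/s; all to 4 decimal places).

phase 1: p=0.0381, T=0.359, ωT=1.129522, cosh=1.708682, sinh=1.385494; start (x,ẋ)=(-0.136600, -0.202000) → end (x,ẋ)=(-0.349359, -1.106703)
phase 2: p=0.3229, T=0.253, ωT=0.796014, cosh=1.333905, sinh=0.882782; start (x,ẋ)=(-0.349359, -1.106703) → end (x,ẋ)=(-0.884346, -3.343433)

1 0.3590 -0.3494 -1.1067
2 0.6120 -0.8843 -3.3434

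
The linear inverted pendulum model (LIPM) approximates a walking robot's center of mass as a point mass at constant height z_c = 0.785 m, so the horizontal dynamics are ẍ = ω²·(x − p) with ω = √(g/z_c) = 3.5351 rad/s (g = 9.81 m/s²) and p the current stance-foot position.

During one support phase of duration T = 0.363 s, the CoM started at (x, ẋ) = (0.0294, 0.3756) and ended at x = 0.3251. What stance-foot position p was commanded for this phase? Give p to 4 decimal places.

p = -0.0965

ωT = 3.5351·0.363 = 1.283241; cosh(ωT) = 1.942727, sinh(ωT) = 1.665589
x(T) = p + (x₀−p)·cosh(ωT) + (ẋ₀/ω)·sinh(ωT) ⇒ p·(1 − cosh) = x(T) − x₀·cosh − (ẋ₀/ω)·sinh
numerator   = 0.3251 − (0.0294)·1.942727 − (0.3756/3.5351)·1.665589 = 0.091017
denominator = 1 − 1.942727 = -0.942727
p = 0.091017 / -0.942727 = -0.0965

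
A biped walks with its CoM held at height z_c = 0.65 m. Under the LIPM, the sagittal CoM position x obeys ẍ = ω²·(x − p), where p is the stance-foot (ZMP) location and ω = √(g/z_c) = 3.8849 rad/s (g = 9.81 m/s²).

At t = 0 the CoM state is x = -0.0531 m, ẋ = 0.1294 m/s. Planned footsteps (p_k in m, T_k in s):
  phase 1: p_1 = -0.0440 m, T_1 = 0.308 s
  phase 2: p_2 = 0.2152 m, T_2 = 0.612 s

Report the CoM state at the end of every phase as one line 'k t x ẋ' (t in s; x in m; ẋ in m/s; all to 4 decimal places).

1 0.3080 -0.0104 0.1805
2 0.9200 -0.7626 -3.7008

phase 1: p=-0.0440, T=0.308, ωT=1.196549, cosh=1.805457, sinh=1.503222; start (x,ẋ)=(-0.053100, 0.129400) → end (x,ẋ)=(-0.010360, 0.180483)
phase 2: p=0.2152, T=0.612, ωT=2.377559, cosh=5.435667, sinh=5.342891; start (x,ẋ)=(-0.010360, 0.180483) → end (x,ẋ)=(-0.762649, -3.700803)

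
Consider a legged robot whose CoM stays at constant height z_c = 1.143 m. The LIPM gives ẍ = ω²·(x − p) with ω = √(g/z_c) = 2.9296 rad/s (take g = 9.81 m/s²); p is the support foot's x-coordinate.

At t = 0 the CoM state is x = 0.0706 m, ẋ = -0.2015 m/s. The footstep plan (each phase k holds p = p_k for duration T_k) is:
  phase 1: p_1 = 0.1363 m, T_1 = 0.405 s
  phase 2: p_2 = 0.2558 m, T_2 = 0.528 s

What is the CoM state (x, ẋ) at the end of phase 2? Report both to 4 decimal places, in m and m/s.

phase 1: p=0.1363, T=0.405, ωT=1.186488, cosh=1.790424, sinh=1.485133; start (x,ẋ)=(0.070600, -0.201500) → end (x,ẋ)=(-0.083479, -0.646621)
phase 2: p=0.2558, T=0.528, ωT=1.546829, cosh=2.454737, sinh=2.241815; start (x,ẋ)=(-0.083479, -0.646621) → end (x,ẋ)=(-1.071855, -3.815544)

x = -1.0719, ẋ = -3.8155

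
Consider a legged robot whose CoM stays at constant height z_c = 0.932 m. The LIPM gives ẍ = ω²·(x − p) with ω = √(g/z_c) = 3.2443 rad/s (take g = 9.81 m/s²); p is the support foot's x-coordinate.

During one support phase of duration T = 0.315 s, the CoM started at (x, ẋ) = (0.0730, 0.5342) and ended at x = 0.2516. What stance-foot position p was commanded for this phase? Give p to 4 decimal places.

p = 0.1091

ωT = 3.2443·0.315 = 1.021955; cosh(ωT) = 1.569256, sinh(ωT) = 1.209365
x(T) = p + (x₀−p)·cosh(ωT) + (ẋ₀/ω)·sinh(ωT) ⇒ p·(1 − cosh) = x(T) − x₀·cosh − (ẋ₀/ω)·sinh
numerator   = 0.2516 − (0.0730)·1.569256 − (0.5342/3.2443)·1.209365 = -0.062087
denominator = 1 − 1.569256 = -0.569256
p = -0.062087 / -0.569256 = 0.1091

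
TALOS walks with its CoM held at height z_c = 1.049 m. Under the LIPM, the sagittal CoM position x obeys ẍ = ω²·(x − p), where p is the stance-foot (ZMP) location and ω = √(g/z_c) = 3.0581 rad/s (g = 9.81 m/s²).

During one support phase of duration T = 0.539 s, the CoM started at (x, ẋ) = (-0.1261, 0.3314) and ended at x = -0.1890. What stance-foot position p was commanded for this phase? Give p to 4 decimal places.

p = 0.0710

ωT = 3.0581·0.539 = 1.648316; cosh(ωT) = 2.695296, sinh(ωT) = 2.502922
x(T) = p + (x₀−p)·cosh(ωT) + (ẋ₀/ω)·sinh(ωT) ⇒ p·(1 − cosh) = x(T) − x₀·cosh − (ẋ₀/ω)·sinh
numerator   = -0.1890 − (-0.1261)·2.695296 − (0.3314/3.0581)·2.502922 = -0.120360
denominator = 1 − 2.695296 = -1.695296
p = -0.120360 / -1.695296 = 0.0710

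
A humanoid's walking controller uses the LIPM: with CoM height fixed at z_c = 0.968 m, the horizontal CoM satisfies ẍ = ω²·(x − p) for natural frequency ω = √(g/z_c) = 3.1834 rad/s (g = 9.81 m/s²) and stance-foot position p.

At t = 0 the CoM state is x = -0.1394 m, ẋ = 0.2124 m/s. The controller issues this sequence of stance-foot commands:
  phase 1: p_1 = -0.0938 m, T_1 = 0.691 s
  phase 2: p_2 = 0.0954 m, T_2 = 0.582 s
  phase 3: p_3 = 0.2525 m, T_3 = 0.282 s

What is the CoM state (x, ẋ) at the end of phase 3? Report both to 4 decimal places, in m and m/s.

phase 1: p=-0.0938, T=0.691, ωT=2.199729, cosh=4.566702, sinh=4.455869; start (x,ẋ)=(-0.139400, 0.212400) → end (x,ẋ)=(-0.004741, 0.323140)
phase 2: p=0.0954, T=0.582, ωT=1.852739, cosh=3.267034, sinh=3.110227; start (x,ẋ)=(-0.004741, 0.323140) → end (x,ẋ)=(0.083948, 0.064203)
phase 3: p=0.2525, T=0.282, ωT=0.897719, cosh=1.430748, sinh=1.023250; start (x,ẋ)=(0.083948, 0.064203) → end (x,ẋ)=(0.031982, -0.457184)

x = 0.0320, ẋ = -0.4572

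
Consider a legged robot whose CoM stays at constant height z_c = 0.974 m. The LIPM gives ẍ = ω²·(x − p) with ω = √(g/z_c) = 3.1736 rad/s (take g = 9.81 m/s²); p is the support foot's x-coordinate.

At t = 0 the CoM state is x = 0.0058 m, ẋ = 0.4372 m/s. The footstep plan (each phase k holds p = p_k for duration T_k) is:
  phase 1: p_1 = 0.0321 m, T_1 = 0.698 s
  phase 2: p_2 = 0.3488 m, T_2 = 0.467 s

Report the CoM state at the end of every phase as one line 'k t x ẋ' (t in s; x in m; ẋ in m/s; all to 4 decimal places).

phase 1: p=0.0321, T=0.698, ωT=2.215173, cosh=4.636063, sinh=4.526929; start (x,ẋ)=(0.005800, 0.437200) → end (x,ẋ)=(0.533808, 1.649044)
phase 2: p=0.3488, T=0.467, ωT=1.482071, cosh=2.314610, sinh=2.087444; start (x,ẋ)=(0.533808, 1.649044) → end (x,ẋ)=(1.861685, 5.042519)

1 0.6980 0.5338 1.6490
2 1.1650 1.8617 5.0425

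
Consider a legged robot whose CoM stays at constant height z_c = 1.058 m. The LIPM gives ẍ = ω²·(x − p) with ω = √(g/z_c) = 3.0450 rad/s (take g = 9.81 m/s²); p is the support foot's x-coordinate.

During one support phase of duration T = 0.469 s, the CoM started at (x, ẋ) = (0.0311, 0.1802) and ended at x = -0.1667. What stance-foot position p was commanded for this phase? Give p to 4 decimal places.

ωT = 3.0450·0.469 = 1.428105; cosh(ωT) = 2.205275, sinh(ωT) = 1.965513
x(T) = p + (x₀−p)·cosh(ωT) + (ẋ₀/ω)·sinh(ωT) ⇒ p·(1 − cosh) = x(T) − x₀·cosh − (ẋ₀/ω)·sinh
numerator   = -0.1667 − (0.0311)·2.205275 − (0.1802/3.0450)·1.965513 = -0.351601
denominator = 1 − 2.205275 = -1.205275
p = -0.351601 / -1.205275 = 0.2917

p = 0.2917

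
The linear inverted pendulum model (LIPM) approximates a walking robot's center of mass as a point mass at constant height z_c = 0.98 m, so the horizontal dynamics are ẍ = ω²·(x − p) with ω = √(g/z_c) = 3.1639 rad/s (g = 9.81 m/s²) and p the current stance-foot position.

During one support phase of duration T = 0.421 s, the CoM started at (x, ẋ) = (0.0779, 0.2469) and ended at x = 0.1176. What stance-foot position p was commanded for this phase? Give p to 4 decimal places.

p = 0.1732

ωT = 3.1639·0.421 = 1.332002; cosh(ωT) = 2.026284, sinh(ωT) = 1.762336
x(T) = p + (x₀−p)·cosh(ωT) + (ẋ₀/ω)·sinh(ωT) ⇒ p·(1 − cosh) = x(T) − x₀·cosh − (ẋ₀/ω)·sinh
numerator   = 0.1176 − (0.0779)·2.026284 − (0.2469/3.1639)·1.762336 = -0.177774
denominator = 1 − 2.026284 = -1.026284
p = -0.177774 / -1.026284 = 0.1732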